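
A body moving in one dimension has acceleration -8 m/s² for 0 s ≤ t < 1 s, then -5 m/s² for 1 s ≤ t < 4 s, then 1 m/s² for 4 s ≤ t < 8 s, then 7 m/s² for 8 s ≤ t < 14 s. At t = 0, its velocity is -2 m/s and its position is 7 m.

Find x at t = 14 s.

-143.5 m

On each constant-a segment, Δv = aΔt and Δx = v₀Δt + ½aΔt²; chain segment to segment.
0–1 s: v starts -2 m/s; Δx = -2·1 + ½·-8·1² = -6 m; v ends -10 m/s.
1–4 s: v starts -10 m/s; Δx = -10·3 + ½·-5·3² = -52.5 m; v ends -25 m/s.
4–8 s: v starts -25 m/s; Δx = -25·4 + ½·1·4² = -92 m; v ends -21 m/s.
8–14 s: v starts -21 m/s; Δx = -21·6 + ½·7·6² = 0 m; v ends 21 m/s.
x(14) = 7 + Σ Δx = -143.5 m.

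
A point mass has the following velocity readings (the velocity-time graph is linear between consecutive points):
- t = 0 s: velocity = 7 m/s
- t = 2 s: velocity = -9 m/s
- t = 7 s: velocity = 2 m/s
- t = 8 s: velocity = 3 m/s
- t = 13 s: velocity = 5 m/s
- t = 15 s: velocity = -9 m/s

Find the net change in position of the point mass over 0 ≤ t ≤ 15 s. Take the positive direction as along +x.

Net displacement equals the area under the velocity-time graph (areas below the axis count negative).
0–2 s: ½(7 + -9)(2) = -2 m
2–7 s: ½(-9 + 2)(5) = -17.5 m
7–8 s: ½(2 + 3)(1) = 2.5 m
8–13 s: ½(3 + 5)(5) = 20 m
13–15 s: ½(5 + -9)(2) = -4 m
Net displacement = -1 m

-1 m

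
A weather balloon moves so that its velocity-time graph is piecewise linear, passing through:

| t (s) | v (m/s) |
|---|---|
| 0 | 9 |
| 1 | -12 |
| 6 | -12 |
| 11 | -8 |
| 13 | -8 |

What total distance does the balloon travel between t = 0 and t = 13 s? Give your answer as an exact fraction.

1839/14 m

Total distance travelled is ∫|v| dt — sum the magnitudes of each area piece.
0–1 s: v = 0 at t = 3/7 s; triangle areas 27/14 + 24/7 = 75/14 m
1–6 s: |-12| × 5 = 60 m
6–11 s: |½(-12 + -8)(5)| = 50 m
11–13 s: |-8| × 2 = 16 m
Total distance = 1839/14 m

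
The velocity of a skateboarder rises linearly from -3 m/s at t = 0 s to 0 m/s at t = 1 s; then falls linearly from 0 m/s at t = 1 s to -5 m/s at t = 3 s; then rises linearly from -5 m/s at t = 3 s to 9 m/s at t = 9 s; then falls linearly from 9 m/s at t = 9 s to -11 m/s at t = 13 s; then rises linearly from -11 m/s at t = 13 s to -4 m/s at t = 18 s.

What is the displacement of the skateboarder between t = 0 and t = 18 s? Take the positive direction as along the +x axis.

-36 m

Net displacement equals the area under the velocity-time graph (areas below the axis count negative).
0–1 s: ½(-3 + 0)(1) = -1.5 m
1–3 s: ½(0 + -5)(2) = -5 m
3–9 s: ½(-5 + 9)(6) = 12 m
9–13 s: ½(9 + -11)(4) = -4 m
13–18 s: ½(-11 + -4)(5) = -37.5 m
Net displacement = -36 m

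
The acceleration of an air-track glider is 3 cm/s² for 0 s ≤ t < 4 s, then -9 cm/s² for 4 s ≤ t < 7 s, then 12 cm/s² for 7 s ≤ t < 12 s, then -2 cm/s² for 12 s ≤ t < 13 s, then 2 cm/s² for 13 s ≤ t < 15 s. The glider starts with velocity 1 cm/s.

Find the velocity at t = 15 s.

48 cm/s

Δv equals the area under the a-t graph; then v = v₀ + Δv.
0–4 s: 3 × 4 = 12 cm/s
4–7 s: -9 × 3 = -27 cm/s
7–12 s: 12 × 5 = 60 cm/s
12–13 s: -2 × 1 = -2 cm/s
13–15 s: 2 × 2 = 4 cm/s
Δv = 47 cm/s, so v(15) = 1 + (47) = 48 cm/s.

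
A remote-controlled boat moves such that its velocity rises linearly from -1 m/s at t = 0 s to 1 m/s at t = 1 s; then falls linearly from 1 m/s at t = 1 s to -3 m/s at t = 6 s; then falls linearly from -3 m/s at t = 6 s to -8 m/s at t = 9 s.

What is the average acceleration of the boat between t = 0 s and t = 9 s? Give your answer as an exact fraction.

-7/9 m/s²

Average acceleration = Δv/Δt = (-8 − -1)/(9 − 0) = -7/9 m/s².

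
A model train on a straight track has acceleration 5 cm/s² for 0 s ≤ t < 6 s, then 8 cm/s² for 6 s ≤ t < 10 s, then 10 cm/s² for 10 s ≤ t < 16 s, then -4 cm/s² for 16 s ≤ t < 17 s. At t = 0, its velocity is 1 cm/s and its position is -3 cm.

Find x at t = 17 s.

960 cm

On each constant-a segment, Δv = aΔt and Δx = v₀Δt + ½aΔt²; chain segment to segment.
0–6 s: v starts 1 cm/s; Δx = 1·6 + ½·5·6² = 96 cm; v ends 31 cm/s.
6–10 s: v starts 31 cm/s; Δx = 31·4 + ½·8·4² = 188 cm; v ends 63 cm/s.
10–16 s: v starts 63 cm/s; Δx = 63·6 + ½·10·6² = 558 cm; v ends 123 cm/s.
16–17 s: v starts 123 cm/s; Δx = 123·1 + ½·-4·1² = 121 cm; v ends 119 cm/s.
x(17) = -3 + Σ Δx = 960 cm.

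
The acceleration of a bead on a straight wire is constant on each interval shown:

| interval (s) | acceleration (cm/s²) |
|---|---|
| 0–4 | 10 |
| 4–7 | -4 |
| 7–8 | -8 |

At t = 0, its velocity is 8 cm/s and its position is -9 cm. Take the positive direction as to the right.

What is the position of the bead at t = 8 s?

On each constant-a segment, Δv = aΔt and Δx = v₀Δt + ½aΔt²; chain segment to segment.
0–4 s: v starts 8 cm/s; Δx = 8·4 + ½·10·4² = 112 cm; v ends 48 cm/s.
4–7 s: v starts 48 cm/s; Δx = 48·3 + ½·-4·3² = 126 cm; v ends 36 cm/s.
7–8 s: v starts 36 cm/s; Δx = 36·1 + ½·-8·1² = 32 cm; v ends 28 cm/s.
x(8) = -9 + Σ Δx = 261 cm.

261 cm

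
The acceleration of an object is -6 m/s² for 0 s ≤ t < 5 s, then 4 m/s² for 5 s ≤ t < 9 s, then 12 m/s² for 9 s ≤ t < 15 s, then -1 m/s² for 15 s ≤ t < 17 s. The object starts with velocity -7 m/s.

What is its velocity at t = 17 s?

Δv equals the area under the a-t graph; then v = v₀ + Δv.
0–5 s: -6 × 5 = -30 m/s
5–9 s: 4 × 4 = 16 m/s
9–15 s: 12 × 6 = 72 m/s
15–17 s: -1 × 2 = -2 m/s
Δv = 56 m/s, so v(17) = -7 + (56) = 49 m/s.

49 m/s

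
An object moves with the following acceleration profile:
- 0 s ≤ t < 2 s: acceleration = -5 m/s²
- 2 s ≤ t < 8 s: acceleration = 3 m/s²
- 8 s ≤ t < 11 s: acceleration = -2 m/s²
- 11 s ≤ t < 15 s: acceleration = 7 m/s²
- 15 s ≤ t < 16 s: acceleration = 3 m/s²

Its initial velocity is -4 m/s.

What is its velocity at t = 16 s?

Δv equals the area under the a-t graph; then v = v₀ + Δv.
0–2 s: -5 × 2 = -10 m/s
2–8 s: 3 × 6 = 18 m/s
8–11 s: -2 × 3 = -6 m/s
11–15 s: 7 × 4 = 28 m/s
15–16 s: 3 × 1 = 3 m/s
Δv = 33 m/s, so v(16) = -4 + (33) = 29 m/s.

29 m/s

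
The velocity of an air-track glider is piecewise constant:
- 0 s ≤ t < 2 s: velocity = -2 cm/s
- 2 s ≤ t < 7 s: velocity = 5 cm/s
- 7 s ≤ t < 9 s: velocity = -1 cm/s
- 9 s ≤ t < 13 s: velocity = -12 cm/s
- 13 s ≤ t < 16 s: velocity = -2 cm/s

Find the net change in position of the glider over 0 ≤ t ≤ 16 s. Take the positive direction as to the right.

-35 cm

Net displacement equals the area under the velocity-time graph (areas below the axis count negative).
0–2 s: -2 × 2 = -4 cm
2–7 s: 5 × 5 = 25 cm
7–9 s: -1 × 2 = -2 cm
9–13 s: -12 × 4 = -48 cm
13–16 s: -2 × 3 = -6 cm
Net displacement = -35 cm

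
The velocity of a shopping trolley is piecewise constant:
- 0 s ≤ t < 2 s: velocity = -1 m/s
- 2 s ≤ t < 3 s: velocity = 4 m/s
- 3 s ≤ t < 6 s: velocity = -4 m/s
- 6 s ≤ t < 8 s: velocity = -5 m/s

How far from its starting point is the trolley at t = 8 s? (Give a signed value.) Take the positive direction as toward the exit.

-20 m

Displacement is the signed area under the v-t curve.
0–2 s: -1 × 2 = -2 m
2–3 s: 4 × 1 = 4 m
3–6 s: -4 × 3 = -12 m
6–8 s: -5 × 2 = -10 m
Net displacement = -20 m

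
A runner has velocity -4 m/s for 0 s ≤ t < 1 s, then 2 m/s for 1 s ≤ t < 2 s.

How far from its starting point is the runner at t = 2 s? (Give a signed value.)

-2 m

Displacement is the signed area under the v-t curve.
0–1 s: -4 × 1 = -4 m
1–2 s: 2 × 1 = 2 m
Net displacement = -2 m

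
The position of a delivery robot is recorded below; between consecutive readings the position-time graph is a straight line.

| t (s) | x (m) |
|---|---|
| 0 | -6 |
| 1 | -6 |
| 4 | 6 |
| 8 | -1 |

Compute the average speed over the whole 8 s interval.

Average speed = (total path length)/(elapsed time); on a piecewise-linear x-t graph the path length is Σ|Δx|.
0–1 s: |Δx| = |-6 − -6| = 0 m
1–4 s: |Δx| = |6 − -6| = 12 m
4–8 s: |Δx| = |-1 − 6| = 7 m
Total path = 19 m; average speed = 19/8 = 2.375 m/s.

2.375 m/s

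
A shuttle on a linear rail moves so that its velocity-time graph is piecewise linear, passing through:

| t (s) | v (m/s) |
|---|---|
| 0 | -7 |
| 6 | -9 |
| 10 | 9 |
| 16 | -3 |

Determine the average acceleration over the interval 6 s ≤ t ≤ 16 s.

0.6 m/s²

Average acceleration = Δv/Δt = (-3 − -9)/(16 − 6) = 0.6 m/s².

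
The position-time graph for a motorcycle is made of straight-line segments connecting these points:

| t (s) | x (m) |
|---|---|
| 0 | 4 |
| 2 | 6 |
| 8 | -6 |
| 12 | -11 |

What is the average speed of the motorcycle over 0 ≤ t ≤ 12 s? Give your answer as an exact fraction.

Average speed = (total path length)/(elapsed time); on a piecewise-linear x-t graph the path length is Σ|Δx|.
0–2 s: |Δx| = |6 − 4| = 2 m
2–8 s: |Δx| = |-6 − 6| = 12 m
8–12 s: |Δx| = |-11 − -6| = 5 m
Total path = 19 m; average speed = 19/12 = 19/12 m/s.

19/12 m/s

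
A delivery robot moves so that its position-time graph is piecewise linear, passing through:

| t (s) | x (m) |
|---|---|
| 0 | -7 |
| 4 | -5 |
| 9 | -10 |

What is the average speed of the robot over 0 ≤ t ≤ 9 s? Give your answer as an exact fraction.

Average speed = (total path length)/(elapsed time); on a piecewise-linear x-t graph the path length is Σ|Δx|.
0–4 s: |Δx| = |-5 − -7| = 2 m
4–9 s: |Δx| = |-10 − -5| = 5 m
Total path = 7 m; average speed = 7/9 = 7/9 m/s.

7/9 m/s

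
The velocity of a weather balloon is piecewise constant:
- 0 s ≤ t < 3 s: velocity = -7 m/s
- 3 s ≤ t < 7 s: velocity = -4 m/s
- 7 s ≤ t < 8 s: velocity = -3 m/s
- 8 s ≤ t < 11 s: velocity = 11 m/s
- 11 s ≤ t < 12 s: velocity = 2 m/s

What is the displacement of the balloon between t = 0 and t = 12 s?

-5 m

Displacement is the signed area under the v-t curve.
0–3 s: -7 × 3 = -21 m
3–7 s: -4 × 4 = -16 m
7–8 s: -3 × 1 = -3 m
8–11 s: 11 × 3 = 33 m
11–12 s: 2 × 1 = 2 m
Net displacement = -5 m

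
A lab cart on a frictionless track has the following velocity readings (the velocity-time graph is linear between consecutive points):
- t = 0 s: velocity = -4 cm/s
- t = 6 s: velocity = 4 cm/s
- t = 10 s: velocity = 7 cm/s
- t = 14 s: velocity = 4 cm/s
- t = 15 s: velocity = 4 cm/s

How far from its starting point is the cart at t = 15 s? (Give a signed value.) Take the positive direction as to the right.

48 cm

Net displacement equals the area under the velocity-time graph (areas below the axis count negative).
0–6 s: ½(-4 + 4)(6) = 0 cm
6–10 s: ½(4 + 7)(4) = 22 cm
10–14 s: ½(7 + 4)(4) = 22 cm
14–15 s: 4 × 1 = 4 cm
Net displacement = 48 cm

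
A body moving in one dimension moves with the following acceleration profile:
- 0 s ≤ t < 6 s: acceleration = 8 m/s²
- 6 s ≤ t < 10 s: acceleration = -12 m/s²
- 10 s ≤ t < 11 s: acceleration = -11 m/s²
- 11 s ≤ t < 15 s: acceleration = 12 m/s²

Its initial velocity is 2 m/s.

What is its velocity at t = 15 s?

39 m/s

Δv equals the area under the a-t graph; then v = v₀ + Δv.
0–6 s: 8 × 6 = 48 m/s
6–10 s: -12 × 4 = -48 m/s
10–11 s: -11 × 1 = -11 m/s
11–15 s: 12 × 4 = 48 m/s
Δv = 37 m/s, so v(15) = 2 + (37) = 39 m/s.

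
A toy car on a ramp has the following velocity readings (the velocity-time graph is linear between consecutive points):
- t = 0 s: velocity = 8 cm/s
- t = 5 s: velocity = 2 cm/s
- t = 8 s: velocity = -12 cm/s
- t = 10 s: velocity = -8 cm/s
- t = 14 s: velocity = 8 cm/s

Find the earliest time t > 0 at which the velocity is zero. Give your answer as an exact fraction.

t = 38/7 s

v changes sign on 5–8 s (from 2 to -12); the graph is linear there, so v = 0 at t = 5 + (-2)·(8 − 5)/(-12 − 2) = 38/7 s.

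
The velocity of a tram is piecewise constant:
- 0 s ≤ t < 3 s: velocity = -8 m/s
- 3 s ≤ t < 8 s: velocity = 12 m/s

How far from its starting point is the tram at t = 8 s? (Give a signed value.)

36 m

Net displacement equals the area under the velocity-time graph (areas below the axis count negative).
0–3 s: -8 × 3 = -24 m
3–8 s: 12 × 5 = 60 m
Net displacement = 36 m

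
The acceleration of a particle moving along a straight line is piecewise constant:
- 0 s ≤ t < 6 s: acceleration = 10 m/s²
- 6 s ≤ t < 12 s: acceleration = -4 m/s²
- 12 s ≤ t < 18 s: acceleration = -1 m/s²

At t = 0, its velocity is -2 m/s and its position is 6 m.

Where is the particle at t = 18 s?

On each constant-a segment, Δv = aΔt and Δx = v₀Δt + ½aΔt²; chain segment to segment.
0–6 s: v starts -2 m/s; Δx = -2·6 + ½·10·6² = 168 m; v ends 58 m/s.
6–12 s: v starts 58 m/s; Δx = 58·6 + ½·-4·6² = 276 m; v ends 34 m/s.
12–18 s: v starts 34 m/s; Δx = 34·6 + ½·-1·6² = 186 m; v ends 28 m/s.
x(18) = 6 + Σ Δx = 636 m.

636 m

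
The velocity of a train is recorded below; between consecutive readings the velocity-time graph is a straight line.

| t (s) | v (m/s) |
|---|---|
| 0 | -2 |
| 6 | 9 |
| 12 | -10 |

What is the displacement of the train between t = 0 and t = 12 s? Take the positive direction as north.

Net displacement equals the area under the velocity-time graph (areas below the axis count negative).
0–6 s: ½(-2 + 9)(6) = 21 m
6–12 s: ½(9 + -10)(6) = -3 m
Net displacement = 18 m

18 m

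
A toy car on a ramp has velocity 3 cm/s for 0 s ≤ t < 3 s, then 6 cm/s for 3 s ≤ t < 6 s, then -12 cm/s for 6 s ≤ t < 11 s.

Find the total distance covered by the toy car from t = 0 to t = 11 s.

87 cm

Total distance travelled is ∫|v| dt — sum the magnitudes of each area piece.
0–3 s: |3| × 3 = 9 cm
3–6 s: |6| × 3 = 18 cm
6–11 s: |-12| × 5 = 60 cm
Total distance = 87 cm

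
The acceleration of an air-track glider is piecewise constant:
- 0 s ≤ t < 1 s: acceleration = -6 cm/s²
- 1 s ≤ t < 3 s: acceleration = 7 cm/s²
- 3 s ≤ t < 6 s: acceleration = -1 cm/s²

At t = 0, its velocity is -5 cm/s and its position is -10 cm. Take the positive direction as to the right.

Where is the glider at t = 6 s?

-21.5 cm

On each constant-a segment, Δv = aΔt and Δx = v₀Δt + ½aΔt²; chain segment to segment.
0–1 s: v starts -5 cm/s; Δx = -5·1 + ½·-6·1² = -8 cm; v ends -11 cm/s.
1–3 s: v starts -11 cm/s; Δx = -11·2 + ½·7·2² = -8 cm; v ends 3 cm/s.
3–6 s: v starts 3 cm/s; Δx = 3·3 + ½·-1·3² = 4.5 cm; v ends 0 cm/s.
x(6) = -10 + Σ Δx = -21.5 cm.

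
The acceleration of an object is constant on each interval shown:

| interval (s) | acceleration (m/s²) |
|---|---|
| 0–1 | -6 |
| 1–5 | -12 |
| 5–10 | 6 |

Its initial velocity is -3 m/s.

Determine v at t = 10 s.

-27 m/s

Δv equals the area under the a-t graph; then v = v₀ + Δv.
0–1 s: -6 × 1 = -6 m/s
1–5 s: -12 × 4 = -48 m/s
5–10 s: 6 × 5 = 30 m/s
Δv = -24 m/s, so v(10) = -3 + (-24) = -27 m/s.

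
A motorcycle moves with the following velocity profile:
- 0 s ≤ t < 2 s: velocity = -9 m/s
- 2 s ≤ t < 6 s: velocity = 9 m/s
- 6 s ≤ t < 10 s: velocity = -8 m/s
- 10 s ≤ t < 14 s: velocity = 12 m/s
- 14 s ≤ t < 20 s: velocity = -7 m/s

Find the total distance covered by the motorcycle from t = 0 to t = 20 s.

Total distance travelled is ∫|v| dt — sum the magnitudes of each area piece.
0–2 s: |-9| × 2 = 18 m
2–6 s: |9| × 4 = 36 m
6–10 s: |-8| × 4 = 32 m
10–14 s: |12| × 4 = 48 m
14–20 s: |-7| × 6 = 42 m
Total distance = 176 m

176 m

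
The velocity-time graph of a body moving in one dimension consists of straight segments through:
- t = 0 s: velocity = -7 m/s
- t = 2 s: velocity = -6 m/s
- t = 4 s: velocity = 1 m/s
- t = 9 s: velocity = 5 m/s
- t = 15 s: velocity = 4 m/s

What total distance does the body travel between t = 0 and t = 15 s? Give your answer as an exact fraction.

422/7 m

Distance (not displacement) is the total path length: add the absolute areas under v-t.
0–2 s: |½(-7 + -6)(2)| = 13 m
2–4 s: v = 0 at t = 26/7 s; triangle areas 36/7 + 1/7 = 37/7 m
4–9 s: |½(1 + 5)(5)| = 15 m
9–15 s: |½(5 + 4)(6)| = 27 m
Total distance = 422/7 m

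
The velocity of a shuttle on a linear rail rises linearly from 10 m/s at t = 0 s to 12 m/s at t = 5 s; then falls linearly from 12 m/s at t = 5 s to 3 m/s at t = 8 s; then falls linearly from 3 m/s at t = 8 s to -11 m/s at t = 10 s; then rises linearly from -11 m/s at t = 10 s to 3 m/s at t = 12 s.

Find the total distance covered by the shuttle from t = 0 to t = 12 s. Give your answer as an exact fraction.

Distance (not displacement) is the total path length: add the absolute areas under v-t.
0–5 s: |½(10 + 12)(5)| = 55 m
5–8 s: |½(12 + 3)(3)| = 22.5 m
8–10 s: v = 0 at t = 59/7 s; triangle areas 9/14 + 121/14 = 65/7 m
10–12 s: v = 0 at t = 81/7 s; triangle areas 121/14 + 9/14 = 65/7 m
Total distance = 1345/14 m

1345/14 m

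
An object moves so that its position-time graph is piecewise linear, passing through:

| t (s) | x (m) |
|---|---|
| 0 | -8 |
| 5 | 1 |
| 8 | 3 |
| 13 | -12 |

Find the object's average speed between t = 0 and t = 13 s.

Average speed = (total path length)/(elapsed time); on a piecewise-linear x-t graph the path length is Σ|Δx|.
0–5 s: |Δx| = |1 − -8| = 9 m
5–8 s: |Δx| = |3 − 1| = 2 m
8–13 s: |Δx| = |-12 − 3| = 15 m
Total path = 26 m; average speed = 26/13 = 2 m/s.

2 m/s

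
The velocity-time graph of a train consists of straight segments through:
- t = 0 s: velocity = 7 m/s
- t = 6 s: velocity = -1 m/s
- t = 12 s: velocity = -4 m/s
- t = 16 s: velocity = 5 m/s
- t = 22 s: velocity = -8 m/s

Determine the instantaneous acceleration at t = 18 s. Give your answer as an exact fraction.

-13/6 m/s²

Acceleration is the slope of the v-t graph on 16–22 s: (-8 − 5)/(22 − 16) = -13/6 m/s².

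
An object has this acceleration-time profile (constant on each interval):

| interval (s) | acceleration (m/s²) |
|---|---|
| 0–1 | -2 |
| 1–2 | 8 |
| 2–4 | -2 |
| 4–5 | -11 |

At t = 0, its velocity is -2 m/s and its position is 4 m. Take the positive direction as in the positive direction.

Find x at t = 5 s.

On each constant-a segment, Δv = aΔt and Δx = v₀Δt + ½aΔt²; chain segment to segment.
0–1 s: v starts -2 m/s; Δx = -2·1 + ½·-2·1² = -3 m; v ends -4 m/s.
1–2 s: v starts -4 m/s; Δx = -4·1 + ½·8·1² = 0 m; v ends 4 m/s.
2–4 s: v starts 4 m/s; Δx = 4·2 + ½·-2·2² = 4 m; v ends 0 m/s.
4–5 s: v starts 0 m/s; Δx = 0·1 + ½·-11·1² = -5.5 m; v ends -11 m/s.
x(5) = 4 + Σ Δx = -0.5 m.

-0.5 m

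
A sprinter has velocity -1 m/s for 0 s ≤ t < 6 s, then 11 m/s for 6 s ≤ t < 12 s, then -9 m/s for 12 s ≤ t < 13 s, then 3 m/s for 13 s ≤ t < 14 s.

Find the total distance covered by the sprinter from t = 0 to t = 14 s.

84 m

Distance (not displacement) is the total path length: add the absolute areas under v-t.
0–6 s: |-1| × 6 = 6 m
6–12 s: |11| × 6 = 66 m
12–13 s: |-9| × 1 = 9 m
13–14 s: |3| × 1 = 3 m
Total distance = 84 m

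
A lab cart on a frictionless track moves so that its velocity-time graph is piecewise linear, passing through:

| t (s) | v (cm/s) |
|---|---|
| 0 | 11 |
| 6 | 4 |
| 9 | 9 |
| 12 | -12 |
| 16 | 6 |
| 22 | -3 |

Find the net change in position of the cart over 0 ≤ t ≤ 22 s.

Net displacement equals the area under the velocity-time graph (areas below the axis count negative).
0–6 s: ½(11 + 4)(6) = 45 cm
6–9 s: ½(4 + 9)(3) = 19.5 cm
9–12 s: ½(9 + -12)(3) = -4.5 cm
12–16 s: ½(-12 + 6)(4) = -12 cm
16–22 s: ½(6 + -3)(6) = 9 cm
Net displacement = 57 cm

57 cm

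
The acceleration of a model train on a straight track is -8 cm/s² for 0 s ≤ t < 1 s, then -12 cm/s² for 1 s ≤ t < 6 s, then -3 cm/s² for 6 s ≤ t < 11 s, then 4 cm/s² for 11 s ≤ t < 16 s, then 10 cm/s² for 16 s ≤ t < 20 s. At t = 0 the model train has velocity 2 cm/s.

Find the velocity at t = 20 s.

-21 cm/s

Δv equals the area under the a-t graph; then v = v₀ + Δv.
0–1 s: -8 × 1 = -8 cm/s
1–6 s: -12 × 5 = -60 cm/s
6–11 s: -3 × 5 = -15 cm/s
11–16 s: 4 × 5 = 20 cm/s
16–20 s: 10 × 4 = 40 cm/s
Δv = -23 cm/s, so v(20) = 2 + (-23) = -21 cm/s.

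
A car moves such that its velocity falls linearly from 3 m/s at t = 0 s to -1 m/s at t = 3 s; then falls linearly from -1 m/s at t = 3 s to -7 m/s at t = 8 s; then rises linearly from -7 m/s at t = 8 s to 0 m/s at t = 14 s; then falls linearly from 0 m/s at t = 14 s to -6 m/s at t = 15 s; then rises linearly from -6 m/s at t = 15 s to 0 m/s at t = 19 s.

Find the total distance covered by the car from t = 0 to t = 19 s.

59.75 m

Distance (not displacement) is the total path length: add the absolute areas under v-t.
0–3 s: v = 0 at t = 2.25 s; triangle areas 3.375 + 0.375 = 3.75 m
3–8 s: |½(-1 + -7)(5)| = 20 m
8–14 s: |½(-7 + 0)(6)| = 21 m
14–15 s: |½(0 + -6)(1)| = 3 m
15–19 s: |½(-6 + 0)(4)| = 12 m
Total distance = 59.75 m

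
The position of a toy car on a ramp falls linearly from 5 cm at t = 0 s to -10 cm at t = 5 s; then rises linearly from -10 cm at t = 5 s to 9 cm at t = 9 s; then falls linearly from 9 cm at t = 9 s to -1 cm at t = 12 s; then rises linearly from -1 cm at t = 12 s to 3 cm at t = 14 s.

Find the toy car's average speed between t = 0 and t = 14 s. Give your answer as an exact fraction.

24/7 cm/s

Average speed = (total path length)/(elapsed time); on a piecewise-linear x-t graph the path length is Σ|Δx|.
0–5 s: |Δx| = |-10 − 5| = 15 cm
5–9 s: |Δx| = |9 − -10| = 19 cm
9–12 s: |Δx| = |-1 − 9| = 10 cm
12–14 s: |Δx| = |3 − -1| = 4 cm
Total path = 48 cm; average speed = 48/14 = 24/7 cm/s.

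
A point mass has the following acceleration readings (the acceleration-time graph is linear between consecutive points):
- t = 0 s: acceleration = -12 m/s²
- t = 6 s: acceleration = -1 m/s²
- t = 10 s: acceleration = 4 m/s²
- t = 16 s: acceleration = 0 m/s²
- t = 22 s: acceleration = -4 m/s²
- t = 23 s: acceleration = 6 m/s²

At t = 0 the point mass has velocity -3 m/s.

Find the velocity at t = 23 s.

Δv equals the area under the a-t graph; then v = v₀ + Δv.
0–6 s: ½(-12 + -1)(6) = -39 m/s
6–10 s: ½(-1 + 4)(4) = 6 m/s
10–16 s: ½(4 + 0)(6) = 12 m/s
16–22 s: ½(0 + -4)(6) = -12 m/s
22–23 s: ½(-4 + 6)(1) = 1 m/s
Δv = -32 m/s, so v(23) = -3 + (-32) = -35 m/s.

-35 m/s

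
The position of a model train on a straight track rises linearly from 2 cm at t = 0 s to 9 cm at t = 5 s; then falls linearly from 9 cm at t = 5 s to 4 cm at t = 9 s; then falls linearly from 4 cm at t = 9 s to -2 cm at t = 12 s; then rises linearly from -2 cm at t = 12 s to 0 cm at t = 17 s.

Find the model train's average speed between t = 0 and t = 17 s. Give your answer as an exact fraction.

Average speed = (total path length)/(elapsed time); on a piecewise-linear x-t graph the path length is Σ|Δx|.
0–5 s: |Δx| = |9 − 2| = 7 cm
5–9 s: |Δx| = |4 − 9| = 5 cm
9–12 s: |Δx| = |-2 − 4| = 6 cm
12–17 s: |Δx| = |0 − -2| = 2 cm
Total path = 20 cm; average speed = 20/17 = 20/17 cm/s.

20/17 cm/s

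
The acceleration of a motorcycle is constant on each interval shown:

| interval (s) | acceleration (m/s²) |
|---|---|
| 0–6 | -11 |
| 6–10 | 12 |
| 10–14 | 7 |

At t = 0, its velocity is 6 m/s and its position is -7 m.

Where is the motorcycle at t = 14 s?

On each constant-a segment, Δv = aΔt and Δx = v₀Δt + ½aΔt²; chain segment to segment.
0–6 s: v starts 6 m/s; Δx = 6·6 + ½·-11·6² = -162 m; v ends -60 m/s.
6–10 s: v starts -60 m/s; Δx = -60·4 + ½·12·4² = -144 m; v ends -12 m/s.
10–14 s: v starts -12 m/s; Δx = -12·4 + ½·7·4² = 8 m; v ends 16 m/s.
x(14) = -7 + Σ Δx = -305 m.

-305 m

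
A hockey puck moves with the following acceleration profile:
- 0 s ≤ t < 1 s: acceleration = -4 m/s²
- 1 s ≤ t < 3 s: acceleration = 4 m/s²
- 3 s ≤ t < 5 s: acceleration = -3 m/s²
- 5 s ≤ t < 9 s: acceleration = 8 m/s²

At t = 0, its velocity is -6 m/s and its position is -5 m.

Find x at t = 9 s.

-3 m

On each constant-a segment, Δv = aΔt and Δx = v₀Δt + ½aΔt²; chain segment to segment.
0–1 s: v starts -6 m/s; Δx = -6·1 + ½·-4·1² = -8 m; v ends -10 m/s.
1–3 s: v starts -10 m/s; Δx = -10·2 + ½·4·2² = -12 m; v ends -2 m/s.
3–5 s: v starts -2 m/s; Δx = -2·2 + ½·-3·2² = -10 m; v ends -8 m/s.
5–9 s: v starts -8 m/s; Δx = -8·4 + ½·8·4² = 32 m; v ends 24 m/s.
x(9) = -5 + Σ Δx = -3 m.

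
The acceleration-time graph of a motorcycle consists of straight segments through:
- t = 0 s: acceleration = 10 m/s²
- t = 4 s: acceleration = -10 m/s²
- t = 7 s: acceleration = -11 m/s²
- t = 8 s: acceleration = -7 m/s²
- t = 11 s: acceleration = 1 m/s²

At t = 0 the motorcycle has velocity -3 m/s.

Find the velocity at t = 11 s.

-52.5 m/s

Δv equals the area under the a-t graph; then v = v₀ + Δv.
0–4 s: ½(10 + -10)(4) = 0 m/s
4–7 s: ½(-10 + -11)(3) = -31.5 m/s
7–8 s: ½(-11 + -7)(1) = -9 m/s
8–11 s: ½(-7 + 1)(3) = -9 m/s
Δv = -49.5 m/s, so v(11) = -3 + (-49.5) = -52.5 m/s.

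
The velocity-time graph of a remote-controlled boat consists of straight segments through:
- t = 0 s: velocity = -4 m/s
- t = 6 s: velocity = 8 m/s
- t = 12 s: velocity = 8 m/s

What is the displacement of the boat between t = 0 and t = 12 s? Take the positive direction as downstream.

60 m

Displacement is the signed area under the v-t curve.
0–6 s: ½(-4 + 8)(6) = 12 m
6–12 s: 8 × 6 = 48 m
Net displacement = 60 m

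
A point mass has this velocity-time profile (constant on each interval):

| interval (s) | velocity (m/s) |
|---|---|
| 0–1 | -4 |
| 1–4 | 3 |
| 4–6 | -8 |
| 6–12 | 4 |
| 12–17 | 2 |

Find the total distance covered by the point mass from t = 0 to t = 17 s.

63 m

Total distance travelled is ∫|v| dt — sum the magnitudes of each area piece.
0–1 s: |-4| × 1 = 4 m
1–4 s: |3| × 3 = 9 m
4–6 s: |-8| × 2 = 16 m
6–12 s: |4| × 6 = 24 m
12–17 s: |2| × 5 = 10 m
Total distance = 63 m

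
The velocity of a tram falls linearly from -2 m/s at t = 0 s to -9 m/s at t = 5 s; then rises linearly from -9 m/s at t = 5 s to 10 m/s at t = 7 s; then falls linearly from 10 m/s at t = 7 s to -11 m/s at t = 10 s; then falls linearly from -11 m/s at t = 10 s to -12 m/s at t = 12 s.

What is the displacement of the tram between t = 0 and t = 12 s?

Displacement is the signed area under the v-t curve.
0–5 s: ½(-2 + -9)(5) = -27.5 m
5–7 s: ½(-9 + 10)(2) = 1 m
7–10 s: ½(10 + -11)(3) = -1.5 m
10–12 s: ½(-11 + -12)(2) = -23 m
Net displacement = -51 m

-51 m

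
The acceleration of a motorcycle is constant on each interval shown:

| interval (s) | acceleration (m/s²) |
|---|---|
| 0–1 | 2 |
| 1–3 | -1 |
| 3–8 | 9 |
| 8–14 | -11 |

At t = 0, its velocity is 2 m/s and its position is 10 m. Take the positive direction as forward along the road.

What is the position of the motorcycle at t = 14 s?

On each constant-a segment, Δv = aΔt and Δx = v₀Δt + ½aΔt²; chain segment to segment.
0–1 s: v starts 2 m/s; Δx = 2·1 + ½·2·1² = 3 m; v ends 4 m/s.
1–3 s: v starts 4 m/s; Δx = 4·2 + ½·-1·2² = 6 m; v ends 2 m/s.
3–8 s: v starts 2 m/s; Δx = 2·5 + ½·9·5² = 122.5 m; v ends 47 m/s.
8–14 s: v starts 47 m/s; Δx = 47·6 + ½·-11·6² = 84 m; v ends -19 m/s.
x(14) = 10 + Σ Δx = 225.5 m.

225.5 m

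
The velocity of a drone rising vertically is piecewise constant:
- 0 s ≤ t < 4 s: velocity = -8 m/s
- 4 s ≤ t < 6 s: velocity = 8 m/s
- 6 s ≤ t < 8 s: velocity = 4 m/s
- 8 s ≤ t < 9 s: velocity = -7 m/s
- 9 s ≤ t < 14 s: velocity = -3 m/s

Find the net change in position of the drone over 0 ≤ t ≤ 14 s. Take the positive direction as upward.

-30 m

Net displacement equals the area under the velocity-time graph (areas below the axis count negative).
0–4 s: -8 × 4 = -32 m
4–6 s: 8 × 2 = 16 m
6–8 s: 4 × 2 = 8 m
8–9 s: -7 × 1 = -7 m
9–14 s: -3 × 5 = -15 m
Net displacement = -30 m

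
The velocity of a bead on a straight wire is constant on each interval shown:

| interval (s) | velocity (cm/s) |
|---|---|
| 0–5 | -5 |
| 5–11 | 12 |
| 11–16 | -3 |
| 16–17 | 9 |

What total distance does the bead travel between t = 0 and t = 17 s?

121 cm

Distance (not displacement) is the total path length: add the absolute areas under v-t.
0–5 s: |-5| × 5 = 25 cm
5–11 s: |12| × 6 = 72 cm
11–16 s: |-3| × 5 = 15 cm
16–17 s: |9| × 1 = 9 cm
Total distance = 121 cm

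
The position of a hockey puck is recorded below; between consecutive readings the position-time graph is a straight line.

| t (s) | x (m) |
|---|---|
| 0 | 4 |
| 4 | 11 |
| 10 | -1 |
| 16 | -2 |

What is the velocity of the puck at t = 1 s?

Velocity is the slope of the x-t graph on 0–4 s: (11 − 4)/(4 − 0) = 1.75 m/s.

1.75 m/s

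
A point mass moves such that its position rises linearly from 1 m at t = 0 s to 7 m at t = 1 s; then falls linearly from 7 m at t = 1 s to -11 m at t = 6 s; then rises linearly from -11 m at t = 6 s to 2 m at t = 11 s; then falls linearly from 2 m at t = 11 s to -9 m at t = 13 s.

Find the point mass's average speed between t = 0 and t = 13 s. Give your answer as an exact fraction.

48/13 m/s

Average speed = (total path length)/(elapsed time); on a piecewise-linear x-t graph the path length is Σ|Δx|.
0–1 s: |Δx| = |7 − 1| = 6 m
1–6 s: |Δx| = |-11 − 7| = 18 m
6–11 s: |Δx| = |2 − -11| = 13 m
11–13 s: |Δx| = |-9 − 2| = 11 m
Total path = 48 m; average speed = 48/13 = 48/13 m/s.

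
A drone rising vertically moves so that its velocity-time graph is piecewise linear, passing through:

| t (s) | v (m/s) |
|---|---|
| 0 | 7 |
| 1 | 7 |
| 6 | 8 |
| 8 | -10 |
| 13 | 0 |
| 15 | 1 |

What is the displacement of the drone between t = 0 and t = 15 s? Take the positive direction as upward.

Displacement is the signed area under the v-t curve.
0–1 s: 7 × 1 = 7 m
1–6 s: ½(7 + 8)(5) = 37.5 m
6–8 s: ½(8 + -10)(2) = -2 m
8–13 s: ½(-10 + 0)(5) = -25 m
13–15 s: ½(0 + 1)(2) = 1 m
Net displacement = 18.5 m

18.5 m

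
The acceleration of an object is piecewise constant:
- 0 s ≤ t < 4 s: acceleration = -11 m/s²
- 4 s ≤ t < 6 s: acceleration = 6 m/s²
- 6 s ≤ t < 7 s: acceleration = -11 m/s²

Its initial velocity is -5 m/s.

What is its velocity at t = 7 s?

-48 m/s

Δv equals the area under the a-t graph; then v = v₀ + Δv.
0–4 s: -11 × 4 = -44 m/s
4–6 s: 6 × 2 = 12 m/s
6–7 s: -11 × 1 = -11 m/s
Δv = -43 m/s, so v(7) = -5 + (-43) = -48 m/s.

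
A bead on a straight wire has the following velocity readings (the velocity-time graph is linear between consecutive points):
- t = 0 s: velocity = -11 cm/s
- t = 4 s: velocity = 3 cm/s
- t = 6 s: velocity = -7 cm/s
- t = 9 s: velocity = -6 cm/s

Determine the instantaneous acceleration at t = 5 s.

-5 cm/s²

Acceleration is the slope of the v-t graph on 4–6 s: (-7 − 3)/(6 − 4) = -5 cm/s².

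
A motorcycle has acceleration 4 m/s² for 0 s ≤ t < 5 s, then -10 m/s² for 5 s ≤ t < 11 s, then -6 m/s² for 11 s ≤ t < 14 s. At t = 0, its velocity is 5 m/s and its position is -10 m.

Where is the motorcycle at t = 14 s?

On each constant-a segment, Δv = aΔt and Δx = v₀Δt + ½aΔt²; chain segment to segment.
0–5 s: v starts 5 m/s; Δx = 5·5 + ½·4·5² = 75 m; v ends 25 m/s.
5–11 s: v starts 25 m/s; Δx = 25·6 + ½·-10·6² = -30 m; v ends -35 m/s.
11–14 s: v starts -35 m/s; Δx = -35·3 + ½·-6·3² = -132 m; v ends -53 m/s.
x(14) = -10 + Σ Δx = -97 m.

-97 m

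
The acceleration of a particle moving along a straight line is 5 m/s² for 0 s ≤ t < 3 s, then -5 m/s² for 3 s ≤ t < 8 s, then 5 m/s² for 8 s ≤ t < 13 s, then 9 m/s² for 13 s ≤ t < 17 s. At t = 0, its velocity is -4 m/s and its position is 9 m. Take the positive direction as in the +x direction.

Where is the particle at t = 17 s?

120.5 m

On each constant-a segment, Δv = aΔt and Δx = v₀Δt + ½aΔt²; chain segment to segment.
0–3 s: v starts -4 m/s; Δx = -4·3 + ½·5·3² = 10.5 m; v ends 11 m/s.
3–8 s: v starts 11 m/s; Δx = 11·5 + ½·-5·5² = -7.5 m; v ends -14 m/s.
8–13 s: v starts -14 m/s; Δx = -14·5 + ½·5·5² = -7.5 m; v ends 11 m/s.
13–17 s: v starts 11 m/s; Δx = 11·4 + ½·9·4² = 116 m; v ends 47 m/s.
x(17) = 9 + Σ Δx = 120.5 m.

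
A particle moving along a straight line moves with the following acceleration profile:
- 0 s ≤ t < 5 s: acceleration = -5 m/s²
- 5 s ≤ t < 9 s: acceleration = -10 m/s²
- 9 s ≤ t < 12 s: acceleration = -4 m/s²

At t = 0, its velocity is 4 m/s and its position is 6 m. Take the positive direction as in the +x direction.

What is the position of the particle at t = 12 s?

On each constant-a segment, Δv = aΔt and Δx = v₀Δt + ½aΔt²; chain segment to segment.
0–5 s: v starts 4 m/s; Δx = 4·5 + ½·-5·5² = -42.5 m; v ends -21 m/s.
5–9 s: v starts -21 m/s; Δx = -21·4 + ½·-10·4² = -164 m; v ends -61 m/s.
9–12 s: v starts -61 m/s; Δx = -61·3 + ½·-4·3² = -201 m; v ends -73 m/s.
x(12) = 6 + Σ Δx = -401.5 m.

-401.5 m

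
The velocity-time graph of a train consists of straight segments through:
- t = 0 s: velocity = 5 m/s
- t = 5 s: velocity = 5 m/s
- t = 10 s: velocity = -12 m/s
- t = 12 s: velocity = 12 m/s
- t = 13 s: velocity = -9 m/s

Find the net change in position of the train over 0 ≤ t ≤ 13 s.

Displacement is the signed area under the v-t curve.
0–5 s: 5 × 5 = 25 m
5–10 s: ½(5 + -12)(5) = -17.5 m
10–12 s: ½(-12 + 12)(2) = 0 m
12–13 s: ½(12 + -9)(1) = 1.5 m
Net displacement = 9 m

9 m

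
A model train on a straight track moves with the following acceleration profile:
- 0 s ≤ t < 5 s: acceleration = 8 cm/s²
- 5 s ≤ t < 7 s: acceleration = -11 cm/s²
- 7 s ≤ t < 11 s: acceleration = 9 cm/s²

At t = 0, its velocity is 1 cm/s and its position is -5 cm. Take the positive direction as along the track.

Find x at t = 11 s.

On each constant-a segment, Δv = aΔt and Δx = v₀Δt + ½aΔt²; chain segment to segment.
0–5 s: v starts 1 cm/s; Δx = 1·5 + ½·8·5² = 105 cm; v ends 41 cm/s.
5–7 s: v starts 41 cm/s; Δx = 41·2 + ½·-11·2² = 60 cm; v ends 19 cm/s.
7–11 s: v starts 19 cm/s; Δx = 19·4 + ½·9·4² = 148 cm; v ends 55 cm/s.
x(11) = -5 + Σ Δx = 308 cm.

308 cm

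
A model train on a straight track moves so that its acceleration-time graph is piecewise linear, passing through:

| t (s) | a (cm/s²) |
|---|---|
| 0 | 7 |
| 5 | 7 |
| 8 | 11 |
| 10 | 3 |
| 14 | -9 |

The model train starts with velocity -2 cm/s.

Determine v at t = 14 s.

Δv equals the area under the a-t graph; then v = v₀ + Δv.
0–5 s: 7 × 5 = 35 cm/s
5–8 s: ½(7 + 11)(3) = 27 cm/s
8–10 s: ½(11 + 3)(2) = 14 cm/s
10–14 s: ½(3 + -9)(4) = -12 cm/s
Δv = 64 cm/s, so v(14) = -2 + (64) = 62 cm/s.

62 cm/s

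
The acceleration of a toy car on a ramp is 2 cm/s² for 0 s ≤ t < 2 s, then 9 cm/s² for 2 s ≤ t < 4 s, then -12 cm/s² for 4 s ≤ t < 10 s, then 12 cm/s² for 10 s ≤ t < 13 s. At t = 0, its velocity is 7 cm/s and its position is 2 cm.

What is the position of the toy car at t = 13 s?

On each constant-a segment, Δv = aΔt and Δx = v₀Δt + ½aΔt²; chain segment to segment.
0–2 s: v starts 7 cm/s; Δx = 7·2 + ½·2·2² = 18 cm; v ends 11 cm/s.
2–4 s: v starts 11 cm/s; Δx = 11·2 + ½·9·2² = 40 cm; v ends 29 cm/s.
4–10 s: v starts 29 cm/s; Δx = 29·6 + ½·-12·6² = -42 cm; v ends -43 cm/s.
10–13 s: v starts -43 cm/s; Δx = -43·3 + ½·12·3² = -75 cm; v ends -7 cm/s.
x(13) = 2 + Σ Δx = -57 cm.

-57 cm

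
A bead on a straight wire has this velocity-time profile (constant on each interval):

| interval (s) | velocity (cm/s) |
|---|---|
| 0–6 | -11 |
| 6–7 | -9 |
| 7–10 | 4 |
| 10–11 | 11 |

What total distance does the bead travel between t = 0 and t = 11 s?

98 cm

Distance (not displacement) is the total path length: add the absolute areas under v-t.
0–6 s: |-11| × 6 = 66 cm
6–7 s: |-9| × 1 = 9 cm
7–10 s: |4| × 3 = 12 cm
10–11 s: |11| × 1 = 11 cm
Total distance = 98 cm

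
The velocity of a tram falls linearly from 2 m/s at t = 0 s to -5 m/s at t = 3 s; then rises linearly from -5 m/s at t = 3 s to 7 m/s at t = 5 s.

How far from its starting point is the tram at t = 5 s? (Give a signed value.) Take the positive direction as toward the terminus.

Displacement is the signed area under the v-t curve.
0–3 s: ½(2 + -5)(3) = -4.5 m
3–5 s: ½(-5 + 7)(2) = 2 m
Net displacement = -2.5 m

-2.5 m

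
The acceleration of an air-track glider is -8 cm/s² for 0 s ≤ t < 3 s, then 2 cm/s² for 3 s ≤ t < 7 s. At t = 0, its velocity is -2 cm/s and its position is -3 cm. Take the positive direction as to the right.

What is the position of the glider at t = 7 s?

-133 cm

On each constant-a segment, Δv = aΔt and Δx = v₀Δt + ½aΔt²; chain segment to segment.
0–3 s: v starts -2 cm/s; Δx = -2·3 + ½·-8·3² = -42 cm; v ends -26 cm/s.
3–7 s: v starts -26 cm/s; Δx = -26·4 + ½·2·4² = -88 cm; v ends -18 cm/s.
x(7) = -3 + Σ Δx = -133 cm.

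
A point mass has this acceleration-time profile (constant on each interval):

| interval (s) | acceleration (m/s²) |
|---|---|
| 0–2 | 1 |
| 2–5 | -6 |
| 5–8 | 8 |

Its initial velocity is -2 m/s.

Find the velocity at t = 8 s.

Δv equals the area under the a-t graph; then v = v₀ + Δv.
0–2 s: 1 × 2 = 2 m/s
2–5 s: -6 × 3 = -18 m/s
5–8 s: 8 × 3 = 24 m/s
Δv = 8 m/s, so v(8) = -2 + (8) = 6 m/s.

6 m/s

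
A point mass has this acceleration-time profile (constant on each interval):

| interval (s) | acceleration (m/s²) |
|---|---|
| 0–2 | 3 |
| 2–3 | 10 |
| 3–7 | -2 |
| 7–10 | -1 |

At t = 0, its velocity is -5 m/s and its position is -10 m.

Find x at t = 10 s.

24.5 m

On each constant-a segment, Δv = aΔt and Δx = v₀Δt + ½aΔt²; chain segment to segment.
0–2 s: v starts -5 m/s; Δx = -5·2 + ½·3·2² = -4 m; v ends 1 m/s.
2–3 s: v starts 1 m/s; Δx = 1·1 + ½·10·1² = 6 m; v ends 11 m/s.
3–7 s: v starts 11 m/s; Δx = 11·4 + ½·-2·4² = 28 m; v ends 3 m/s.
7–10 s: v starts 3 m/s; Δx = 3·3 + ½·-1·3² = 4.5 m; v ends 0 m/s.
x(10) = -10 + Σ Δx = 24.5 m.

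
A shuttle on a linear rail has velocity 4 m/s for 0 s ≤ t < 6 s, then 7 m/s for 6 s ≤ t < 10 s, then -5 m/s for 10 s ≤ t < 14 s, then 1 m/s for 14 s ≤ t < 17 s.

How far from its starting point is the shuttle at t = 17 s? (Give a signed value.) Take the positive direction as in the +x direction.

35 m

Net displacement equals the area under the velocity-time graph (areas below the axis count negative).
0–6 s: 4 × 6 = 24 m
6–10 s: 7 × 4 = 28 m
10–14 s: -5 × 4 = -20 m
14–17 s: 1 × 3 = 3 m
Net displacement = 35 m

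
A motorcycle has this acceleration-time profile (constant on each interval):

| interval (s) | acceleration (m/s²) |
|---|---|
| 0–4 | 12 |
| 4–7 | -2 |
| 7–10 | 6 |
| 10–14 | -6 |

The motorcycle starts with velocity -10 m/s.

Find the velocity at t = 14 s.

26 m/s

Δv equals the area under the a-t graph; then v = v₀ + Δv.
0–4 s: 12 × 4 = 48 m/s
4–7 s: -2 × 3 = -6 m/s
7–10 s: 6 × 3 = 18 m/s
10–14 s: -6 × 4 = -24 m/s
Δv = 36 m/s, so v(14) = -10 + (36) = 26 m/s.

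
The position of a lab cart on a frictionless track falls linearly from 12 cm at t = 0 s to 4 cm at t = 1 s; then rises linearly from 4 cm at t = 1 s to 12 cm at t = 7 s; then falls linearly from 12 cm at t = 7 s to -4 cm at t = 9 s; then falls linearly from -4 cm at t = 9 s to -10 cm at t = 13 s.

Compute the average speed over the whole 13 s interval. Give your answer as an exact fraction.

Average speed = (total path length)/(elapsed time); on a piecewise-linear x-t graph the path length is Σ|Δx|.
0–1 s: |Δx| = |4 − 12| = 8 cm
1–7 s: |Δx| = |12 − 4| = 8 cm
7–9 s: |Δx| = |-4 − 12| = 16 cm
9–13 s: |Δx| = |-10 − -4| = 6 cm
Total path = 38 cm; average speed = 38/13 = 38/13 cm/s.

38/13 cm/s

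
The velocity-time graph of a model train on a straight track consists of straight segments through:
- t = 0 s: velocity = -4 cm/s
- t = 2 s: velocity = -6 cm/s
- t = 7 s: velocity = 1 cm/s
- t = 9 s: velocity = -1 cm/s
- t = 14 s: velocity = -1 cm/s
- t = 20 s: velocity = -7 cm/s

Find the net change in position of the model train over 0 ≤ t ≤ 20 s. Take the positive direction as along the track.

-51.5 cm

Net displacement equals the area under the velocity-time graph (areas below the axis count negative).
0–2 s: ½(-4 + -6)(2) = -10 cm
2–7 s: ½(-6 + 1)(5) = -12.5 cm
7–9 s: ½(1 + -1)(2) = 0 cm
9–14 s: -1 × 5 = -5 cm
14–20 s: ½(-1 + -7)(6) = -24 cm
Net displacement = -51.5 cm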